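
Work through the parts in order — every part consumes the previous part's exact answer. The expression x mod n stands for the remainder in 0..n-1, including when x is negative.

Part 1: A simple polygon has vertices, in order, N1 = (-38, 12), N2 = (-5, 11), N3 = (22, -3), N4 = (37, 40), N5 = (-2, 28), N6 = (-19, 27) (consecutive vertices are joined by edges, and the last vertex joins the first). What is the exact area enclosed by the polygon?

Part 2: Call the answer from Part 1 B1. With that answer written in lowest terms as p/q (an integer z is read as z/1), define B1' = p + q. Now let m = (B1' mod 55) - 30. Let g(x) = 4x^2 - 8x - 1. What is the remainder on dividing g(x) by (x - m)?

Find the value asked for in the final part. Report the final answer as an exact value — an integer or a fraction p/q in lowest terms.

Part 1: cross terms: (-38*11 - -5*12)=-358, (-5*-3 - 22*11)=-227, (22*40 - 37*-3)=991, (37*28 - -2*40)=1116, (-2*27 - -19*28)=478, (-19*12 - -38*27)=798; twice the area = |2798| = 2798; area = 1399; answer 1399
Part 2: B1 = 1399; threaded value p + q = 1400; m = -5; remainder = value at the root: 4*(-5)^2 - 8*(-5)^1 - 1 = (100) + (40) + (-1) = 139; answer 139

139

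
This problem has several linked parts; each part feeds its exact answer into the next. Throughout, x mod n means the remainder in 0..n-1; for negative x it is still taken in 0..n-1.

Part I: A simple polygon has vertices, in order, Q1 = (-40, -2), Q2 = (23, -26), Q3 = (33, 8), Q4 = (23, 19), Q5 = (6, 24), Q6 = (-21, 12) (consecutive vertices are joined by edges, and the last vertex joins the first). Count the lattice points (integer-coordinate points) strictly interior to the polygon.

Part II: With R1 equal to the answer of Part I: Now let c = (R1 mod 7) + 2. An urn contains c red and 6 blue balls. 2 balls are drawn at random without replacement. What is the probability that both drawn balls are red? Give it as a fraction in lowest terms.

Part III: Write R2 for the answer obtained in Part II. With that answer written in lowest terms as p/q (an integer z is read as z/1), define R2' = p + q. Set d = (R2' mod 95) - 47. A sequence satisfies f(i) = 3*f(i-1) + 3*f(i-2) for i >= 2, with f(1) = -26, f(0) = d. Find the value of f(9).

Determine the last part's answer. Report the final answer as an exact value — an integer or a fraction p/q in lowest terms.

Part I: cross terms: (-40*-26 - 23*-2)=1086, (23*8 - 33*-26)=1042, (33*19 - 23*8)=443, (23*24 - 6*19)=438, (6*12 - -21*24)=576, (-21*-2 - -40*12)=522; twice the area = |4107| = 4107; area = 4107/2; boundary points = 3 + 2 + 1 + 1 + 3 + 1 = 11; strictly interior points = area - boundary/2 + 1 = 2049; answer 2049
Part II: R1 = 2049; c = 7; total draws C(13,2) = 78; favorable C(7,2) = 21; P = 7/26; answer 7/26
Part III: R2 = 7/26; threaded value p + q = 33; d = -14; f(2) = 3*(-26) + 3*(-14) = -120; iterating: f(2)=-120, f(3)=-438, f(4)=-1674, f(5)=-6336, f(6)=-24030, f(7)=-91098, f(8)=-345384, f(9)=-1309446; answer -1309446

-1309446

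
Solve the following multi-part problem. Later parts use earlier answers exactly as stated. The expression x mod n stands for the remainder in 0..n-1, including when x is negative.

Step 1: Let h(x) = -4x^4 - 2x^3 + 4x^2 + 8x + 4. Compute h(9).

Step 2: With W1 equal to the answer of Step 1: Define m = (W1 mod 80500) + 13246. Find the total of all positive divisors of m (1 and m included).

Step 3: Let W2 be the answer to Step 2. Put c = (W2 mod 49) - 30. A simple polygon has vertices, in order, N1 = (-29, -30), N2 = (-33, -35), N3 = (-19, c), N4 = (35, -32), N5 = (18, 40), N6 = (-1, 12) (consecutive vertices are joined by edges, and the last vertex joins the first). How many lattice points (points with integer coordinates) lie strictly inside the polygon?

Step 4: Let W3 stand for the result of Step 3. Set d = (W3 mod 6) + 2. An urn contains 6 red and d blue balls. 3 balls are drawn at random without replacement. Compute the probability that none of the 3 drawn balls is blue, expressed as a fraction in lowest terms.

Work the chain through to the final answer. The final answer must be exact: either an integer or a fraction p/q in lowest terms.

Step 1: -4*(9)^4 - 2*(9)^3 + 4*(9)^2 + 8*(9)^1 + 4 = (-26244) + (-1458) + (324) + (72) + (4) = -27302; answer -27302
Step 2: W1 = -27302; m = 66444; 66444 = 2^2 * 3 * 7^2 * 113; sigma = (1 + 2 + 4) * (1 + 3) * (1 + 7 + 49) * (1 + 113) = 7 * 4 * 57 * 114 = 181944; answer 181944
Step 3: W2 = 181944; c = -23; cross terms: (-29*-35 - -33*-30)=25, (-33*-23 - -19*-35)=94, (-19*-32 - 35*-23)=1413, (35*40 - 18*-32)=1976, (18*12 - -1*40)=256, (-1*-30 - -29*12)=378; twice the area = |4142| = 4142; area = 2071; boundary points = 1 + 2 + 9 + 1 + 1 + 14 = 28; strictly interior points = area - boundary/2 + 1 = 2058; answer 2058
Step 4: W3 = 2058; d = 2; total draws C(8,3) = 56; favorable C(6,3) = 20; P = 5/14; answer 5/14

5/14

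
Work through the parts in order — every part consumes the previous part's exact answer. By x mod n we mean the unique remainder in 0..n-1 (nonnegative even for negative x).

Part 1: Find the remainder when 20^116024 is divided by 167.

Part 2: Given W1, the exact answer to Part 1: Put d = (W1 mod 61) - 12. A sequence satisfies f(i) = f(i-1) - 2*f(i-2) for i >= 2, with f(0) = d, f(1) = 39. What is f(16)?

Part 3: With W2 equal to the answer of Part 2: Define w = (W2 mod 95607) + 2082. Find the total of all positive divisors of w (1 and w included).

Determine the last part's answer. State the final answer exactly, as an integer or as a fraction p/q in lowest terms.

10752

Part 1: squarings mod 167: 20^1=20, 20^2=66, 20^4=14, 20^8=29, 20^16=6, 20^32=36, 20^64=127, 20^128=97, 20^256=57, 20^512=76, 20^1024=98, 20^2048=85, 20^4096=44, 20^8192=99, 20^16384=115, 20^32768=32, 20^65536=22; 20^116024 = 20^8 * 20^16 * 20^32 * 20^256 * 20^1024 * 20^16384 * 20^32768 * 20^65536 = 154 (mod 167); answer 154
Part 2: W1 = 154; d = 20; f(2) = 1*(39) - 2*(20) = -1; iterating: f(2)=-1, f(3)=-79, f(4)=-77, f(5)=81, f(6)=235, f(7)=73, f(8)=-397, f(9)=-543, f(10)=251, f(11)=1337, f(12)=835, f(13)=-1839, f(14)=-3509, f(15)=169, f(16)=7187; answer 7187
Part 3: W2 = 7187; w = 9269; 9269 = 13 * 23 * 31; sigma = (1 + 13) * (1 + 23) * (1 + 31) = 14 * 24 * 32 = 10752; answer 10752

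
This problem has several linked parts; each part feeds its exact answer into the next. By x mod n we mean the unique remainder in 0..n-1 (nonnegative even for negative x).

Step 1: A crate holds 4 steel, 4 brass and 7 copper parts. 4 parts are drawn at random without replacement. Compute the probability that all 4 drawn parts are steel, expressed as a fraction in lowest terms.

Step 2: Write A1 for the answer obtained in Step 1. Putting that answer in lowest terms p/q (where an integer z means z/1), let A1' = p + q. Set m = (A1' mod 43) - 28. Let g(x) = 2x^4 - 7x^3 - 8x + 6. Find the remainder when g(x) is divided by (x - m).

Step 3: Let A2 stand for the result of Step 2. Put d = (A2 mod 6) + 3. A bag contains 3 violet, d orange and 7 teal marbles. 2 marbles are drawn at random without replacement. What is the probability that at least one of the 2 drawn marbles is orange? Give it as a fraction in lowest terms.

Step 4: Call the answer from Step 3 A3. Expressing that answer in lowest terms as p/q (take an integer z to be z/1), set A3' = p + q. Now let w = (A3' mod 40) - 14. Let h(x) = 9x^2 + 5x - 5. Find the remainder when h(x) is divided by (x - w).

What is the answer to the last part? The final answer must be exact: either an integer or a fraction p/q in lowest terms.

Step 1: total draws C(15,4) = 1365; favorable C(4,4) = 1; P = 1/1365; answer 1/1365
Step 2: A1 = 1/1365; threaded value p + q = 1366; m = 5; remainder = value at the root: 2*(5)^4 - 7*(5)^3 - 8*(5)^1 + 6 = (1250) + (-875) + (-40) + (6) = 341; answer 341
Step 3: A2 = 341; d = 8; total draws C(18,2) = 153; complement C(10,2) = 45; favorable 153 - 45 = 108; P = 12/17; answer 12/17
Step 4: A3 = 12/17; threaded value p + q = 29; w = 15; remainder = value at the root: 9*(15)^2 + 5*(15)^1 - 5 = (2025) + (75) + (-5) = 2095; answer 2095

2095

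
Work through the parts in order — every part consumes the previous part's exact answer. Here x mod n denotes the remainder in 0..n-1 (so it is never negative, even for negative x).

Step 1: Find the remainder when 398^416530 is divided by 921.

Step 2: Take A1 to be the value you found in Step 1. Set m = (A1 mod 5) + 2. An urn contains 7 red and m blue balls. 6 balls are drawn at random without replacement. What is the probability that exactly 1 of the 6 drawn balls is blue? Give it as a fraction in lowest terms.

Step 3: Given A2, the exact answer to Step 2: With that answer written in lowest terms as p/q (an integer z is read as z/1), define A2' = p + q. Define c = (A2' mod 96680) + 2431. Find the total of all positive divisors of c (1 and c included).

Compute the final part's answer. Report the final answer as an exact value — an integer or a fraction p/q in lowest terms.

Step 1: squarings mod 921: 398^1=398, 398^2=913, 398^4=64, 398^8=412, 398^16=280, 398^32=115, 398^64=331, 398^128=883, 398^256=523, 398^512=913, 398^1024=64, 398^2048=412, 398^4096=280, 398^8192=115, 398^16384=331, 398^32768=883, 398^65536=523, 398^131072=913, 398^262144=64; 398^416530 = 398^2 * 398^16 * 398^256 * 398^512 * 398^2048 * 398^4096 * 398^16384 * 398^131072 * 398^262144 = 331 (mod 921); answer 331
Step 2: A1 = 331; m = 3; total draws C(10,6) = 210; favorable C(3,1)*C(7,5) = 63; P = 3/10; answer 3/10
Step 3: A2 = 3/10; threaded value p + q = 13; c = 2444; 2444 = 2^2 * 13 * 47; sigma = (1 + 2 + 4) * (1 + 13) * (1 + 47) = 7 * 14 * 48 = 4704; answer 4704

4704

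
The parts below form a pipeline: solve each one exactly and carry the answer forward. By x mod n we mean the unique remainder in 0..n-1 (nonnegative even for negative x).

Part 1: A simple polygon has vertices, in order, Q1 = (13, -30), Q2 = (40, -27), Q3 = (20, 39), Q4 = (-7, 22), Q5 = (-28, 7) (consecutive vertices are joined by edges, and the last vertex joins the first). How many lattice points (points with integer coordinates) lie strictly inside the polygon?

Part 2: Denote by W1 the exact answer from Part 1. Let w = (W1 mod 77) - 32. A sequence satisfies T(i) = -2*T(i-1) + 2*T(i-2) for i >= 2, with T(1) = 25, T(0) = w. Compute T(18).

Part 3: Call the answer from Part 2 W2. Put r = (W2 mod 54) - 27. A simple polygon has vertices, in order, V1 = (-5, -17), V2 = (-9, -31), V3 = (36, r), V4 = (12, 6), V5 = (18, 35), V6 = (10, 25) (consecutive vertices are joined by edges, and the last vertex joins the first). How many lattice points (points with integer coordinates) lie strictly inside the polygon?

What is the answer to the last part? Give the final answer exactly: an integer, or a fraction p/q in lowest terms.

584

Part 1: cross terms: (13*-27 - 40*-30)=849, (40*39 - 20*-27)=2100, (20*22 - -7*39)=713, (-7*7 - -28*22)=567, (-28*-30 - 13*7)=749; twice the area = |4978| = 4978; area = 2489; boundary points = 3 + 2 + 1 + 3 + 1 = 10; strictly interior points = area - boundary/2 + 1 = 2485; answer 2485
Part 2: W1 = 2485; w = -11; T(2) = -2*(25) + 2*(-11) = -72; iterating: T(2)=-72, T(3)=194, T(4)=-532, T(5)=1452, T(6)=-3968, T(7)=10840, T(8)=-29616, T(9)=80912, T(10)=-221056, T(11)=603936, T(12)=-1649984, T(13)=4507840, T(14)=-12315648, T(15)=33646976, T(16)=-91925248, T(17)=251144448, T(18)=-686139392; answer -686139392
Part 3: W2 = -686139392; r = 25; cross terms: (-5*-31 - -9*-17)=2, (-9*25 - 36*-31)=891, (36*6 - 12*25)=-84, (12*35 - 18*6)=312, (18*25 - 10*35)=100, (10*-17 - -5*25)=-45; twice the area = |1176| = 1176; area = 588; boundary points = 2 + 1 + 1 + 1 + 2 + 3 = 10; strictly interior points = area - boundary/2 + 1 = 584; answer 584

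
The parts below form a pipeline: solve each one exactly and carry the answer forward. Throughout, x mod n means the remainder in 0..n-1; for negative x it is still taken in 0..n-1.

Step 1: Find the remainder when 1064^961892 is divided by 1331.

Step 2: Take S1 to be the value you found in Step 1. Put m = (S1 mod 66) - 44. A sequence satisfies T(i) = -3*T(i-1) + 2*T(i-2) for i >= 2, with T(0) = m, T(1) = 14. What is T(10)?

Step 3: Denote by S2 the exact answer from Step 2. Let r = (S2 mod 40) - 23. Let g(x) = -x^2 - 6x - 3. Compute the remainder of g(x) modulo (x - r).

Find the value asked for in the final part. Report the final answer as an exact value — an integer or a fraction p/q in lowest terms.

-250

Step 1: squarings mod 1331: 1064^1=1064, 1064^2=746, 1064^4=158, 1064^8=1006, 1064^16=476, 1064^32=306, 1064^64=466, 1064^128=203, 1064^256=1279, 1064^512=42, 1064^1024=433, 1064^2048=1149, 1064^4096=1180, 1064^8192=174, 1064^16384=994, 1064^32768=434, 1064^65536=685, 1064^131072=713, 1064^262144=1258, 1064^524288=5; 1064^961892 = 1064^4 * 1064^32 * 1064^64 * 1064^256 * 1064^1024 * 1064^2048 * 1064^8192 * 1064^32768 * 1064^131072 * 1064^262144 * 1064^524288 = 53 (mod 1331); answer 53
Step 2: S1 = 53; m = 9; T(2) = -3*(14) + 2*(9) = -24; iterating: T(2)=-24, T(3)=100, T(4)=-348, T(5)=1244, T(6)=-4428, T(7)=15772, T(8)=-56172, T(9)=200060, T(10)=-712524; answer -712524
Step 3: S2 = -712524; r = 13; remainder = value at the root: -1*(13)^2 - 6*(13)^1 - 3 = (-169) + (-78) + (-3) = -250; answer -250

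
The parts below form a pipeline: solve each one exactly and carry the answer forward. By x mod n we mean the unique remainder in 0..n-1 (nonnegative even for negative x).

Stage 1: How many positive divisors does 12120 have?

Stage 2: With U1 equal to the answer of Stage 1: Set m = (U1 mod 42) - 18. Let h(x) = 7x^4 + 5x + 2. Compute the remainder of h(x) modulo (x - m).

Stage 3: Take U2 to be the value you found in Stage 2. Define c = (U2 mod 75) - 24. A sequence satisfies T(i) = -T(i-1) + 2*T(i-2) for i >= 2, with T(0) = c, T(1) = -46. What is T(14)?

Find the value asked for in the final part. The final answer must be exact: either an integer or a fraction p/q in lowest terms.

305826

Stage 1: 12120 = 2^3 * 3 * 5 * 101; number of divisors = (3+1) * (1+1) * (1+1) * (1+1) = 32; answer 32
Stage 2: U1 = 32; m = 14; remainder = value at the root: 7*(14)^4 + 5*(14)^1 + 2 = (268912) + (70) + (2) = 268984; answer 268984
Stage 3: U2 = 268984; c = 10; T(2) = -1*(-46) + 2*(10) = 66; iterating: T(2)=66, T(3)=-158, T(4)=290, T(5)=-606, T(6)=1186, T(7)=-2398, T(8)=4770, T(9)=-9566, T(10)=19106, T(11)=-38238, T(12)=76450, T(13)=-152926, T(14)=305826; answer 305826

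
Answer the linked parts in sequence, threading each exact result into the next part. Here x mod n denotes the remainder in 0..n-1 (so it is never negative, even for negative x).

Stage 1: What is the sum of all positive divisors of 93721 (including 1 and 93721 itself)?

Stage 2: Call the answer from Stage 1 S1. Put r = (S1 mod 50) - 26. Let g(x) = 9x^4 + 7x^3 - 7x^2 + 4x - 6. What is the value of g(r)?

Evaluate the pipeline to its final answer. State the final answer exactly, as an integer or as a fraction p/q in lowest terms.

Stage 1: 93721 = 17 * 37 * 149; sigma = (1 + 17) * (1 + 37) * (1 + 149) = 18 * 38 * 150 = 102600; answer 102600
Stage 2: S1 = 102600; r = -26; 9*(-26)^4 + 7*(-26)^3 - 7*(-26)^2 + 4*(-26)^1 - 6 = (4112784) + (-123032) + (-4732) + (-104) + (-6) = 3984910; answer 3984910

3984910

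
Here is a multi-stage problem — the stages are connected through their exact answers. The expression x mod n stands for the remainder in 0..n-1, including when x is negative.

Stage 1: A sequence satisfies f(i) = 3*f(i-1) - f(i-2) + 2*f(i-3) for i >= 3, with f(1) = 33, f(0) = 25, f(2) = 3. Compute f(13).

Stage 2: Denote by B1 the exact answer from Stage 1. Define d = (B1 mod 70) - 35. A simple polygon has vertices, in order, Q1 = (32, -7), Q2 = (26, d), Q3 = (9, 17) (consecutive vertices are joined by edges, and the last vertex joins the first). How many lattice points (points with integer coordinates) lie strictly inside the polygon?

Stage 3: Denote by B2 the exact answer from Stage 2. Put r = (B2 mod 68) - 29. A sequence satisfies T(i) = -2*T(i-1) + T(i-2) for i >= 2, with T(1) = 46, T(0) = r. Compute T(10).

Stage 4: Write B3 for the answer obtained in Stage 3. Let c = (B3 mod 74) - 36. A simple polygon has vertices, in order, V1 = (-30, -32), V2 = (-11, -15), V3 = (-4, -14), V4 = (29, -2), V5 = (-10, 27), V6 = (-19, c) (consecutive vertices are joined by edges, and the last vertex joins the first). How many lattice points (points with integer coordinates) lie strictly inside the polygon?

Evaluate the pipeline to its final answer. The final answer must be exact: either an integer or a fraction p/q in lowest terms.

Stage 1: f(3) = 3*(3) - 1*(33) + 2*(25) = 26; iterating: f(3)=26, f(4)=141, f(5)=403, f(6)=1120, f(7)=3239, f(8)=9403, f(9)=27210, f(10)=78705, f(11)=227711, f(12)=658848, f(13)=1906243; answer 1906243
Stage 2: B1 = 1906243; d = -32; cross terms: (32*-32 - 26*-7)=-842, (26*17 - 9*-32)=730, (9*-7 - 32*17)=-607; twice the area = |-719| = 719; area = 719/2; boundary points = 1 + 1 + 1 = 3; strictly interior points = area - boundary/2 + 1 = 359; answer 359
Stage 3: B2 = 359; r = -10; T(2) = -2*(46) + 1*(-10) = -102; iterating: T(2)=-102, T(3)=250, T(4)=-602, T(5)=1454, T(6)=-3510, T(7)=8474, T(8)=-20458, T(9)=49390, T(10)=-119238; answer -119238
Stage 4: B3 = -119238; c = 14; cross terms: (-30*-15 - -11*-32)=98, (-11*-14 - -4*-15)=94, (-4*-2 - 29*-14)=414, (29*27 - -10*-2)=763, (-10*14 - -19*27)=373, (-19*-32 - -30*14)=1028; twice the area = |2770| = 2770; area = 1385; boundary points = 1 + 1 + 3 + 1 + 1 + 1 = 8; strictly interior points = area - boundary/2 + 1 = 1382; answer 1382

1382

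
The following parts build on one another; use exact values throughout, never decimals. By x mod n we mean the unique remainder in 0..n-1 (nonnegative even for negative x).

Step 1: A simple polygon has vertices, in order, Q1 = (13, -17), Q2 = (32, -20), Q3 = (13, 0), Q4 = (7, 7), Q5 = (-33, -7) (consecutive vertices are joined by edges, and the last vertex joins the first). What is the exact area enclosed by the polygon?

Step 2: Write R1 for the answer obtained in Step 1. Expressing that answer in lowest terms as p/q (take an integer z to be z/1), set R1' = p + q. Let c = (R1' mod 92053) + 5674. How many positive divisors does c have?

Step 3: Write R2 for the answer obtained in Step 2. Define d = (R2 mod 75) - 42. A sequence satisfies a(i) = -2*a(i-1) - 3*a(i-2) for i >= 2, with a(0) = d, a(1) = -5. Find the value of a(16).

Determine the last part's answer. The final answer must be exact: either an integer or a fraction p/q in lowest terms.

309226

Step 1: cross terms: (13*-20 - 32*-17)=284, (32*0 - 13*-20)=260, (13*7 - 7*0)=91, (7*-7 - -33*7)=182, (-33*-17 - 13*-7)=652; twice the area = |1469| = 1469; area = 1469/2; answer 1469/2
Step 2: R1 = 1469/2; threaded value p + q = 1471; c = 7145; 7145 = 5 * 1429; number of divisors = (1+1) * (1+1) = 4; answer 4
Step 3: R2 = 4; d = -38; a(2) = -2*(-5) - 3*(-38) = 124; iterating: a(2)=124, a(3)=-233, a(4)=94, a(5)=511, a(6)=-1304, a(7)=1075, a(8)=1762, a(9)=-6749, a(10)=8212, a(11)=3823, a(12)=-32282, a(13)=53095, a(14)=-9344, a(15)=-140597, a(16)=309226; answer 309226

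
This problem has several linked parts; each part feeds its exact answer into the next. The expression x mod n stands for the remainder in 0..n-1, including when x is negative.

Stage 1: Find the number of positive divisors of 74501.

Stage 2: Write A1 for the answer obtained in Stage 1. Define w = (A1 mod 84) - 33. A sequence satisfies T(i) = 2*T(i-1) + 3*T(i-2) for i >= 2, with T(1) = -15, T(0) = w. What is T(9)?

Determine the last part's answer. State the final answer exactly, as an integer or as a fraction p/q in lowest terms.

Stage 1: 74501 = 7 * 29 * 367; number of divisors = (1+1) * (1+1) * (1+1) = 8; answer 8
Stage 2: A1 = 8; w = -25; T(2) = 2*(-15) + 3*(-25) = -105; iterating: T(2)=-105, T(3)=-255, T(4)=-825, T(5)=-2415, T(6)=-7305, T(7)=-21855, T(8)=-65625, T(9)=-196815; answer -196815

-196815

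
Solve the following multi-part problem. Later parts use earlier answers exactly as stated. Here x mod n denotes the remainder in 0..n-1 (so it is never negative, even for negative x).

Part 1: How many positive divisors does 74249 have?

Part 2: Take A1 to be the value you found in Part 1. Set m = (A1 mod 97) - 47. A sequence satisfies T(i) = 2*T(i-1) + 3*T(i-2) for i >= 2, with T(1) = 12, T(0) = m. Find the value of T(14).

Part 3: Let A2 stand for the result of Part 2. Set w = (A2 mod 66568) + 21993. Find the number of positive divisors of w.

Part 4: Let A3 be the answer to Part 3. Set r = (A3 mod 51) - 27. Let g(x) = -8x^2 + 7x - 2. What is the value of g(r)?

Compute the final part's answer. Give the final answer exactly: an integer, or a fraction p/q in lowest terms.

Part 1: 74249 = 7 * 10607; number of divisors = (1+1) * (1+1) = 4; answer 4
Part 2: A1 = 4; m = -43; T(2) = 2*(12) + 3*(-43) = -105; iterating: T(2)=-105, T(3)=-174, T(4)=-663, T(5)=-1848, T(6)=-5685, T(7)=-16914, T(8)=-50883, T(9)=-152508, T(10)=-457665, T(11)=-1372854, T(12)=-4118703, T(13)=-12355968, T(14)=-37068045; answer -37068045
Part 3: A2 = -37068045; w = 32324; 32324 = 2^2 * 8081; number of divisors = (2+1) * (1+1) = 6; answer 6
Part 4: A3 = 6; r = -21; -8*(-21)^2 + 7*(-21)^1 - 2 = (-3528) + (-147) + (-2) = -3677; answer -3677

-3677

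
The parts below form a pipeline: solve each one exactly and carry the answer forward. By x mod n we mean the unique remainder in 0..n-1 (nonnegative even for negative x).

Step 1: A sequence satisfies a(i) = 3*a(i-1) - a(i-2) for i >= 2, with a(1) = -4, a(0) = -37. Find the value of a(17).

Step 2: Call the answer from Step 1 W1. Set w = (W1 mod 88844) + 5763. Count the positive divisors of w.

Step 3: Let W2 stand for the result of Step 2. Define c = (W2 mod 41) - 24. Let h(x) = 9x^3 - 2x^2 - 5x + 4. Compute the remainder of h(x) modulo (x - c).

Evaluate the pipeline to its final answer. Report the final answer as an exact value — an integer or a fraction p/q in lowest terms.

-37292

Step 1: a(2) = 3*(-4) - 1*(-37) = 25; iterating: a(2)=25, a(3)=79, a(4)=212, a(5)=557, a(6)=1459, a(7)=3820, a(8)=10001, a(9)=26183, a(10)=68548, a(11)=179461, a(12)=469835, a(13)=1230044, a(14)=3220297, a(15)=8430847, a(16)=22072244, a(17)=57785885; answer 57785885
Step 2: W1 = 57785885; w = 43048; 43048 = 2^3 * 5381; number of divisors = (3+1) * (1+1) = 8; answer 8
Step 3: W2 = 8; c = -16; remainder = value at the root: 9*(-16)^3 - 2*(-16)^2 - 5*(-16)^1 + 4 = (-36864) + (-512) + (80) + (4) = -37292; answer -37292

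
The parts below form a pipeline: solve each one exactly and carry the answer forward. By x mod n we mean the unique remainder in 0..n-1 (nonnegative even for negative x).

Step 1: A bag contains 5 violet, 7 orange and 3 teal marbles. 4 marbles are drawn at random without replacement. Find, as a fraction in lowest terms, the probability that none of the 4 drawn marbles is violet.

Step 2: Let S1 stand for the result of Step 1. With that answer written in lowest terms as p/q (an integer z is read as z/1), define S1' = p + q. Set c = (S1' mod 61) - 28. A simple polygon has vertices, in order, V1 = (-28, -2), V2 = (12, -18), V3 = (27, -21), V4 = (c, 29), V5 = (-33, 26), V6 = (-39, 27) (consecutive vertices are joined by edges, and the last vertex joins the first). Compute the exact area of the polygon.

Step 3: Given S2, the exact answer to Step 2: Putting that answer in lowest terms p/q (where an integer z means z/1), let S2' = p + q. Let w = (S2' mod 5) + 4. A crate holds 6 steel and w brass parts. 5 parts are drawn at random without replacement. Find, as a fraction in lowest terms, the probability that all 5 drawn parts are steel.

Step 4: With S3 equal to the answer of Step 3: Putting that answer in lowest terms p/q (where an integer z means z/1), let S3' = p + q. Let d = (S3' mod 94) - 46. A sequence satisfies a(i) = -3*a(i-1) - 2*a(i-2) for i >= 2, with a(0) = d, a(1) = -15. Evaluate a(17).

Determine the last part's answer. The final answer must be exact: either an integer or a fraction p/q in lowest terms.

-2359275

Step 1: total draws C(15,4) = 1365; favorable C(10,4) = 210; P = 2/13; answer 2/13
Step 2: S1 = 2/13; threaded value p + q = 15; c = -13; cross terms: (-28*-18 - 12*-2)=528, (12*-21 - 27*-18)=234, (27*29 - -13*-21)=510, (-13*26 - -33*29)=619, (-33*27 - -39*26)=123, (-39*-2 - -28*27)=834; twice the area = |2848| = 2848; area = 1424; answer 1424
Step 3: S2 = 1424; threaded value p + q = 1425; w = 4; total draws C(10,5) = 252; favorable C(6,5) = 6; P = 1/42; answer 1/42
Step 4: S3 = 1/42; threaded value p + q = 43; d = -3; a(2) = -3*(-15) - 2*(-3) = 51; iterating: a(2)=51, a(3)=-123, a(4)=267, a(5)=-555, a(6)=1131, a(7)=-2283, a(8)=4587, a(9)=-9195, a(10)=18411, a(11)=-36843, a(12)=73707, a(13)=-147435, a(14)=294891, a(15)=-589803, a(16)=1179627, a(17)=-2359275; answer -2359275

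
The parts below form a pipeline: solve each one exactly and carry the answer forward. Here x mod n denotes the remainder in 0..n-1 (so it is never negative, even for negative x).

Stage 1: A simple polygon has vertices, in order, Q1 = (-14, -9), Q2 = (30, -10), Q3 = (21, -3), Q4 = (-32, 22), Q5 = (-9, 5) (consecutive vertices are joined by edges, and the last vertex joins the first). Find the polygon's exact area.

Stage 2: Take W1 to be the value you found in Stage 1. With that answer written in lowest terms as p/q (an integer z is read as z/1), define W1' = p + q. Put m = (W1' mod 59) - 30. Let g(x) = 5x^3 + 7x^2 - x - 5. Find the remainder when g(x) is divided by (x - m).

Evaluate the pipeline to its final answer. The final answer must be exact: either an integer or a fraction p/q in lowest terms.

Stage 1: cross terms: (-14*-10 - 30*-9)=410, (30*-3 - 21*-10)=120, (21*22 - -32*-3)=366, (-32*5 - -9*22)=38, (-9*-9 - -14*5)=151; twice the area = |1085| = 1085; area = 1085/2; answer 1085/2
Stage 2: W1 = 1085/2; threaded value p + q = 1087; m = -5; remainder = value at the root: 5*(-5)^3 + 7*(-5)^2 - 1*(-5)^1 - 5 = (-625) + (175) + (5) + (-5) = -450; answer -450

-450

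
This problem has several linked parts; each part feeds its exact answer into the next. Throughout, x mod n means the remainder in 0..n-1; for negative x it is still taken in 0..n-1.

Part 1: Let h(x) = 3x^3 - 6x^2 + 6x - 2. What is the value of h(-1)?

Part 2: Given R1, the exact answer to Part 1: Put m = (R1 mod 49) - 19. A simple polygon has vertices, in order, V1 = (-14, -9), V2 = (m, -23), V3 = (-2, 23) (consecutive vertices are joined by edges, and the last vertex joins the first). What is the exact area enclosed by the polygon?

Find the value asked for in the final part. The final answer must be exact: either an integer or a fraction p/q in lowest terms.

516

Part 1: 3*(-1)^3 - 6*(-1)^2 + 6*(-1)^1 - 2 = (-3) + (-6) + (-6) + (-2) = -17; answer -17
Part 2: R1 = -17; m = 13; cross terms: (-14*-23 - 13*-9)=439, (13*23 - -2*-23)=253, (-2*-9 - -14*23)=340; twice the area = |1032| = 1032; area = 516; answer 516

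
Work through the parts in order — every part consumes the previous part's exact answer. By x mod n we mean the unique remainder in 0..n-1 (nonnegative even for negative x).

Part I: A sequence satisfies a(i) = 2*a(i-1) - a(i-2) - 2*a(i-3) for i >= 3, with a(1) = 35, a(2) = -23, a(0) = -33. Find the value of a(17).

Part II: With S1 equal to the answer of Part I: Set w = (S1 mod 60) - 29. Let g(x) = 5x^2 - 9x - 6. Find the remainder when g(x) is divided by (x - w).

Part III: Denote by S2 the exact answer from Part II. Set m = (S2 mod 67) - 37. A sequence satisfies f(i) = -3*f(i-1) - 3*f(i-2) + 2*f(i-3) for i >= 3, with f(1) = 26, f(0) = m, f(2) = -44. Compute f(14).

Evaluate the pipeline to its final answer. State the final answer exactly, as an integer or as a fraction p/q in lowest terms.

Part I: a(3) = 2*(-23) - 1*(35) - 2*(-33) = -15; iterating: a(3)=-15, a(4)=-77, a(5)=-93, a(6)=-79, a(7)=89, a(8)=443, a(9)=955, a(10)=1289, a(11)=737, a(12)=-1725, a(13)=-6765, a(14)=-13279, a(15)=-16343, a(16)=-5877, a(17)=31147; answer 31147
Part II: S1 = 31147; w = -22; remainder = value at the root: 5*(-22)^2 - 9*(-22)^1 - 6 = (2420) + (198) + (-6) = 2612; answer 2612
Part III: S2 = 2612; m = 29; f(3) = -3*(-44) - 3*(26) + 2*(29) = 112; iterating: f(3)=112, f(4)=-152, f(5)=32, f(6)=584, f(7)=-2152, f(8)=4768, f(9)=-6680, f(10)=1432, f(11)=25280, f(12)=-93496, f(13)=207512, f(14)=-291488; answer -291488

-291488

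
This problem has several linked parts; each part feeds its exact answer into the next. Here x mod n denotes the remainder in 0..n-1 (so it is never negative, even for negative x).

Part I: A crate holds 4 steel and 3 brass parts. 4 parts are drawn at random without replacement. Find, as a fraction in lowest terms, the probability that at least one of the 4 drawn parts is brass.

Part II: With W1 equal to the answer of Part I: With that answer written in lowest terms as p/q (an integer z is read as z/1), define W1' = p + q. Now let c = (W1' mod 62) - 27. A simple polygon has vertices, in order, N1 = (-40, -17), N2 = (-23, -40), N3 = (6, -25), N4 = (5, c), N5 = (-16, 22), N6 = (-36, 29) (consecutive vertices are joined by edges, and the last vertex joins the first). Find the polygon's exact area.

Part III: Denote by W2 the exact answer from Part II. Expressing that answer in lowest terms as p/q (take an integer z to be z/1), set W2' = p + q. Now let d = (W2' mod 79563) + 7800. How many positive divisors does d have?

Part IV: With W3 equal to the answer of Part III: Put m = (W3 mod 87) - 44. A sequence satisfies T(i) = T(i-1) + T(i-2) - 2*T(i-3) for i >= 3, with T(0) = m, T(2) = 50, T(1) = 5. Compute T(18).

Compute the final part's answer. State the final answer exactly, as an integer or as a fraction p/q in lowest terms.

Part I: total draws C(7,4) = 35; complement C(4,4) = 1; favorable 35 - 1 = 34; P = 34/35; answer 34/35
Part II: W1 = 34/35; threaded value p + q = 69; c = -20; cross terms: (-40*-40 - -23*-17)=1209, (-23*-25 - 6*-40)=815, (6*-20 - 5*-25)=5, (5*22 - -16*-20)=-210, (-16*29 - -36*22)=328, (-36*-17 - -40*29)=1772; twice the area = |3919| = 3919; area = 3919/2; answer 3919/2
Part III: W2 = 3919/2; threaded value p + q = 3921; d = 11721; 11721 = 3 * 3907; number of divisors = (1+1) * (1+1) = 4; answer 4
Part IV: W3 = 4; m = -40; T(3) = 1*(50) + 1*(5) - 2*(-40) = 135; iterating: T(3)=135, T(4)=175, T(5)=210, T(6)=115, T(7)=-25, T(8)=-330, T(9)=-585, T(10)=-865, T(11)=-790, T(12)=-485, T(13)=455, T(14)=1550, T(15)=2975, T(16)=3615, T(17)=3490, T(18)=1155; answer 1155

1155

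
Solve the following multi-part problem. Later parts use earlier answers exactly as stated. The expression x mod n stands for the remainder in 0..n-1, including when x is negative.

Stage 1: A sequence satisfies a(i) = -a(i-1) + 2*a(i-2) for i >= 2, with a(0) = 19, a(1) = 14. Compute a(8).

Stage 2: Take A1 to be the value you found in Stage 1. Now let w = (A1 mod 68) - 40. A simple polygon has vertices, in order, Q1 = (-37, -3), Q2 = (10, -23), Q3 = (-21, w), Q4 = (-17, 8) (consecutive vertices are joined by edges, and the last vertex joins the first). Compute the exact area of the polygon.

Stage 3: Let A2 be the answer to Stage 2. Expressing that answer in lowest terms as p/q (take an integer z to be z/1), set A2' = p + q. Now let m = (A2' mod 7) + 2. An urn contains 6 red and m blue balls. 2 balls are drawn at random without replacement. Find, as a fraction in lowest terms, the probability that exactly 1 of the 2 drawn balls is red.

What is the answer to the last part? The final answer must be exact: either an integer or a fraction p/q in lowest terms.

Stage 1: a(2) = -1*(14) + 2*(19) = 24; iterating: a(2)=24, a(3)=4, a(4)=44, a(5)=-36, a(6)=124, a(7)=-196, a(8)=444; answer 444
Stage 2: A1 = 444; w = -4; cross terms: (-37*-23 - 10*-3)=881, (10*-4 - -21*-23)=-523, (-21*8 - -17*-4)=-236, (-17*-3 - -37*8)=347; twice the area = |469| = 469; area = 469/2; answer 469/2
Stage 3: A2 = 469/2; threaded value p + q = 471; m = 4; total draws C(10,2) = 45; favorable C(6,1)*C(4,1) = 24; P = 8/15; answer 8/15

8/15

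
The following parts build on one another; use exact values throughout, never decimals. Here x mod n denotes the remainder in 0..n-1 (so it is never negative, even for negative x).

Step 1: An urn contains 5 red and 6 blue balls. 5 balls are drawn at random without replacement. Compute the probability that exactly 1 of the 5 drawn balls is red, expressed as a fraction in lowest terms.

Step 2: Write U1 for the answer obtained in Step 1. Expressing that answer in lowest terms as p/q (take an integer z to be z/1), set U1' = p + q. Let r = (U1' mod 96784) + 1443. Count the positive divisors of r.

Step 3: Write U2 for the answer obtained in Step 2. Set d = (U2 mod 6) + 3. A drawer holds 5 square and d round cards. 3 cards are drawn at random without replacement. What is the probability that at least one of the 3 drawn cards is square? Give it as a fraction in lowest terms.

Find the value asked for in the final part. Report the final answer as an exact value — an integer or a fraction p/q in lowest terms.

Step 1: total draws C(11,5) = 462; favorable C(5,1)*C(6,4) = 75; P = 25/154; answer 25/154
Step 2: U1 = 25/154; threaded value p + q = 179; r = 1622; 1622 = 2 * 811; number of divisors = (1+1) * (1+1) = 4; answer 4
Step 3: U2 = 4; d = 7; total draws C(12,3) = 220; complement C(7,3) = 35; favorable 220 - 35 = 185; P = 37/44; answer 37/44

37/44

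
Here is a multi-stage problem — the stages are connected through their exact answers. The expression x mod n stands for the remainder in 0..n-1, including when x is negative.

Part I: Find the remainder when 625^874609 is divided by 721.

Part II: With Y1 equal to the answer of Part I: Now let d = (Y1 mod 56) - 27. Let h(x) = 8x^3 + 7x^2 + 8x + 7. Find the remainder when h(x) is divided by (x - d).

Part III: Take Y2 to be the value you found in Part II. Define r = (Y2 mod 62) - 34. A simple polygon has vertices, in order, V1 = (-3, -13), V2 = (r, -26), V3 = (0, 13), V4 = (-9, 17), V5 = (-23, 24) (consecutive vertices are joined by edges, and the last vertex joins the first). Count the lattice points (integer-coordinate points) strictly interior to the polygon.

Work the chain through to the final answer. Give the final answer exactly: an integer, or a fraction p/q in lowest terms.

626

Part I: squarings mod 721: 625^1=625, 625^2=564, 625^4=135, 625^8=200, 625^16=345, 625^32=60, 625^64=716, 625^128=25, 625^256=625, 625^512=564, 625^1024=135, 625^2048=200, 625^4096=345, 625^8192=60, 625^16384=716, 625^32768=25, 625^65536=625, 625^131072=564, 625^262144=135, 625^524288=200; 625^874609 = 625^1 * 625^16 * 625^32 * 625^64 * 625^2048 * 625^4096 * 625^16384 * 625^65536 * 625^262144 * 625^524288 = 324 (mod 721); answer 324
Part II: Y1 = 324; d = 17; remainder = value at the root: 8*(17)^3 + 7*(17)^2 + 8*(17)^1 + 7 = (39304) + (2023) + (136) + (7) = 41470; answer 41470
Part III: Y2 = 41470; r = 20; cross terms: (-3*-26 - 20*-13)=338, (20*13 - 0*-26)=260, (0*17 - -9*13)=117, (-9*24 - -23*17)=175, (-23*-13 - -3*24)=371; twice the area = |1261| = 1261; area = 1261/2; boundary points = 1 + 1 + 1 + 7 + 1 = 11; strictly interior points = area - boundary/2 + 1 = 626; answer 626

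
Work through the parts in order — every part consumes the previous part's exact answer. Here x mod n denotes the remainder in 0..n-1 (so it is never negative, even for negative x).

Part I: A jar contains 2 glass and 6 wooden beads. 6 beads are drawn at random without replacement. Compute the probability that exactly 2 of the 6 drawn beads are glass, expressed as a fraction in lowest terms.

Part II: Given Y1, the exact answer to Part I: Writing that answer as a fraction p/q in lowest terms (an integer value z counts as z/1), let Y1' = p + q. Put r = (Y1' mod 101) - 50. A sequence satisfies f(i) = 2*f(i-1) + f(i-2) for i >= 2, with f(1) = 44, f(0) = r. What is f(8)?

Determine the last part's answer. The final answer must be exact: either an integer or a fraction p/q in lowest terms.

16769

Part I: total draws C(8,6) = 28; favorable C(2,2)*C(6,4) = 15; P = 15/28; answer 15/28
Part II: Y1 = 15/28; threaded value p + q = 43; r = -7; f(2) = 2*(44) + 1*(-7) = 81; iterating: f(2)=81, f(3)=206, f(4)=493, f(5)=1192, f(6)=2877, f(7)=6946, f(8)=16769; answer 16769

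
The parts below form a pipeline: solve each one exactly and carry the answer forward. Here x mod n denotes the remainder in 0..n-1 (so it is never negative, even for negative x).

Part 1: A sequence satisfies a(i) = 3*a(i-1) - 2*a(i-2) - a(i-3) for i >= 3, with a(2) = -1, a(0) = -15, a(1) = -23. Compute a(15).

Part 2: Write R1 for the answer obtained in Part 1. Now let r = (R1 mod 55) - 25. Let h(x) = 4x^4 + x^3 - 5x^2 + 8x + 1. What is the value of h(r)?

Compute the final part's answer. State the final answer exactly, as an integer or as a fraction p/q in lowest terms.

331

Part 1: a(3) = 3*(-1) - 2*(-23) - 1*(-15) = 58; iterating: a(3)=58, a(4)=199, a(5)=482, a(6)=990, a(7)=1807, a(8)=2959, a(9)=4273, a(10)=5094, a(11)=3777, a(12)=-3130, a(13)=-22038, a(14)=-63631, a(15)=-143687; answer -143687
Part 2: R1 = -143687; r = 3; 4*(3)^4 + 1*(3)^3 - 5*(3)^2 + 8*(3)^1 + 1 = (324) + (27) + (-45) + (24) + (1) = 331; answer 331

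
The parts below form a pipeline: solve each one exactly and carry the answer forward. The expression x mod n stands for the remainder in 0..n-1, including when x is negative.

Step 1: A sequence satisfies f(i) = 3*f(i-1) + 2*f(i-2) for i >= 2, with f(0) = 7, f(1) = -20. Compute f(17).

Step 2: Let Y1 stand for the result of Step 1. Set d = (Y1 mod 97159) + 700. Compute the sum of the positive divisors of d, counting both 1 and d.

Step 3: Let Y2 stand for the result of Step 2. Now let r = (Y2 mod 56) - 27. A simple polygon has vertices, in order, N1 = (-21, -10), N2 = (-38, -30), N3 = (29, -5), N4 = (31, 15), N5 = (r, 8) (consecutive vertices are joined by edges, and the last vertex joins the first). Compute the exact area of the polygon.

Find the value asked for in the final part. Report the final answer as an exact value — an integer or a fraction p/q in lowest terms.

2391/2

Step 1: f(2) = 3*(-20) + 2*(7) = -46; iterating: f(2)=-46, f(3)=-178, f(4)=-626, f(5)=-2234, f(6)=-7954, f(7)=-28330, f(8)=-100898, f(9)=-359354, f(10)=-1279858, f(11)=-4558282, f(12)=-16234562, f(13)=-57820250, f(14)=-205929874, f(15)=-733430122, f(16)=-2612150114, f(17)=-9303310586; answer -9303310586
Step 2: Y1 = -9303310586; d = 53000; 53000 = 2^3 * 5^3 * 53; sigma = (1 + 2 + 4 + 8) * (1 + 5 + 25 + 125) * (1 + 53) = 15 * 156 * 54 = 126360; answer 126360
Step 3: Y2 = 126360; r = -3; cross terms: (-21*-30 - -38*-10)=250, (-38*-5 - 29*-30)=1060, (29*15 - 31*-5)=590, (31*8 - -3*15)=293, (-3*-10 - -21*8)=198; twice the area = |2391| = 2391; area = 2391/2; answer 2391/2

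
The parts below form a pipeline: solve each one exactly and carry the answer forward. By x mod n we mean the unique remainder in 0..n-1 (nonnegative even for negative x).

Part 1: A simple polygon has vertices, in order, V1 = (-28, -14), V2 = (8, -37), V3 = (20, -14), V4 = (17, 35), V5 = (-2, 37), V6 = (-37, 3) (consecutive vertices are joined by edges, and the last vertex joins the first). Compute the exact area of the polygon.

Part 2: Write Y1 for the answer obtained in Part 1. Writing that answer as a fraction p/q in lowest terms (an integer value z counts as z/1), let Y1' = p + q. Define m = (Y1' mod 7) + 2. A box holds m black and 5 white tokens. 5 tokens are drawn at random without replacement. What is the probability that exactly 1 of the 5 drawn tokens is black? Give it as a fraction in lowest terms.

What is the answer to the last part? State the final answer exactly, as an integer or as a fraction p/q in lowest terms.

Part 1: cross terms: (-28*-37 - 8*-14)=1148, (8*-14 - 20*-37)=628, (20*35 - 17*-14)=938, (17*37 - -2*35)=699, (-2*3 - -37*37)=1363, (-37*-14 - -28*3)=602; twice the area = |5378| = 5378; area = 2689; answer 2689
Part 2: Y1 = 2689; threaded value p + q = 2690; m = 4; total draws C(9,5) = 126; favorable C(4,1)*C(5,4) = 20; P = 10/63; answer 10/63

10/63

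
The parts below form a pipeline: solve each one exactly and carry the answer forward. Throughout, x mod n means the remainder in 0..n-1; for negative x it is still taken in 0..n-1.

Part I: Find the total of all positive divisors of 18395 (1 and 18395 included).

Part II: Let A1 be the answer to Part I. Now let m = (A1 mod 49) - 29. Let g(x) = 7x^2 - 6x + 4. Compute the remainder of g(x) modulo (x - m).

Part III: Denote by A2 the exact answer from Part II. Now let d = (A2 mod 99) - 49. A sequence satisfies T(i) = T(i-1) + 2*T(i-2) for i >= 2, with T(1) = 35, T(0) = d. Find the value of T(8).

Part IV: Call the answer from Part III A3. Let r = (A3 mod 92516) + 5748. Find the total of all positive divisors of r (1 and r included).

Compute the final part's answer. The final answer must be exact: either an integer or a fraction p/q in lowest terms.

6230

Part I: 18395 = 5 * 13 * 283; sigma = (1 + 5) * (1 + 13) * (1 + 283) = 6 * 14 * 284 = 23856; answer 23856
Part II: A1 = 23856; m = 13; remainder = value at the root: 7*(13)^2 - 6*(13)^1 + 4 = (1183) + (-78) + (4) = 1109; answer 1109
Part III: A2 = 1109; d = -29; T(2) = 1*(35) + 2*(-29) = -23; iterating: T(2)=-23, T(3)=47, T(4)=1, T(5)=95, T(6)=97, T(7)=287, T(8)=481; answer 481
Part IV: A3 = 481; r = 6229; 6229 is prime, so its only divisors are 1 and 6229; sigma = 1 + 6229 = 6230; answer 6230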